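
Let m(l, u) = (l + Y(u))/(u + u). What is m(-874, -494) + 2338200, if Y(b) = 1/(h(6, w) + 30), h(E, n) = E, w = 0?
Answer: 83165129063/35568 ≈ 2.3382e+6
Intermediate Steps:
Y(b) = 1/36 (Y(b) = 1/(6 + 30) = 1/36)
m(l, u) = (1/36 + l)/(2*u) (m(l, u) = (l + 1/36)/(u + u) = (1/36 + l)/((2*u)) = (1/36 + l)*(1/(2*u)) = (1/36 + l)/(2*u))
m(-874, -494) + 2338200 = (1/72)*(1 + 36*(-874))/(-494) + 2338200 = (1/72)*(-1/494)*(1 - 31464) + 2338200 = (1/72)*(-1/494)*(-31463) + 2338200 = 31463/35568 + 2338200 = 83165129063/35568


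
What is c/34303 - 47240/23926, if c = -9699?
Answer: -926265997/410366789 ≈ -2.2572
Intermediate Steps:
c/34303 - 47240/23926 = -9699/34303 - 47240/23926 = -9699*1/34303 - 47240*1/23926 = -9699/34303 - 23620/11963 = -926265997/410366789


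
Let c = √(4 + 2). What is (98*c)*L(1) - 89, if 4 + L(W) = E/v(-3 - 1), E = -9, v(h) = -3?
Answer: -89 - 98*√6 ≈ -329.05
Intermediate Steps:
L(W) = -1 (L(W) = -4 - 9/(-3) = -4 - 9*(-⅓) = -4 + 3 = -1)
c = √6 ≈ 2.4495
(98*c)*L(1) - 89 = (98*√6)*(-1) - 89 = -98*√6 - 89 = -89 - 98*√6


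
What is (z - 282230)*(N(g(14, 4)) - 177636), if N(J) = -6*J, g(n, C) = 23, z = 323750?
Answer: -7381176480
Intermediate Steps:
(z - 282230)*(N(g(14, 4)) - 177636) = (323750 - 282230)*(-6*23 - 177636) = 41520*(-138 - 177636) = 41520*(-177774) = -7381176480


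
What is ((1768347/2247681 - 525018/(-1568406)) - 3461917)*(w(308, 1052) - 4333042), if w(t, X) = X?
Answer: 62492336490692720697930/4166993341 ≈ 1.4997e+13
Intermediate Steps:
((1768347/2247681 - 525018/(-1568406)) - 3461917)*(w(308, 1052) - 4333042) = ((1768347/2247681 - 525018/(-1568406)) - 3461917)*(1052 - 4333042) = ((1768347*(1/2247681) - 525018*(-1/1568406)) - 3461917)*(-4331990) = ((589449/749227 + 87503/261401) - 3461917)*(-4331990) = (219642168230/195848687027 - 3461917)*(-4331990) = -678011679404282529/195848687027*(-4331990) = 62492336490692720697930/4166993341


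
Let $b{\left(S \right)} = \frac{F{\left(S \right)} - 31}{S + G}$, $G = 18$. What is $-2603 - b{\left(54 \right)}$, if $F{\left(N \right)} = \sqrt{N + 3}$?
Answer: $- \frac{187385}{72} - \frac{\sqrt{57}}{72} \approx -2602.7$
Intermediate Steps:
$F{\left(N \right)} = \sqrt{3 + N}$
$b{\left(S \right)} = \frac{-31 + \sqrt{3 + S}}{18 + S}$ ($b{\left(S \right)} = \frac{\sqrt{3 + S} - 31}{S + 18} = \frac{-31 + \sqrt{3 + S}}{18 + S}$)
$-2603 - b{\left(54 \right)} = -2603 - \frac{-31 + \sqrt{3 + 54}}{18 + 54} = -2603 - \frac{-31 + \sqrt{57}}{72} = -2603 - \left(- \frac{31}{72} + \frac{\sqrt{57}}{72}\right) = -2603 + \left(\frac{31}{72} - \frac{\sqrt{57}}{72}\right) = - \frac{187385}{72} - \frac{\sqrt{57}}{72}$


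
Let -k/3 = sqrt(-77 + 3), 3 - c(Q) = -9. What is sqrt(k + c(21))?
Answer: sqrt(12 - 3*I*sqrt(74)) ≈ 4.4978 - 2.8688*I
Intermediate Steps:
c(Q) = 12 (c(Q) = 3 - 1*(-9) = 3 + 9 = 12)
k = -3*I*sqrt(74) (k = -3*sqrt(-77 + 3) = -3*I*sqrt(74) ≈ -25.807*I)
sqrt(k + c(21)) = sqrt(-3*I*sqrt(74) + 12) = sqrt(12 - 3*I*sqrt(74))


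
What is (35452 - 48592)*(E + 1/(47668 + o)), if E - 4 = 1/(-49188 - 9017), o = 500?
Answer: -818657317181/15575658 ≈ -52560.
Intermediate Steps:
E = 232819/58205 (E = 4 + 1/(-49188 - 9017) = 4 + 1/(-58205) = 4 - 1/58205 = 232819/58205 ≈ 4.0000)
(35452 - 48592)*(E + 1/(47668 + o)) = (35452 - 48592)*(232819/58205 + 1/(47668 + 500)) = -13140*(232819/58205 + 1/48168) = -13140*11214483797/2803618440 = -818657317181/15575658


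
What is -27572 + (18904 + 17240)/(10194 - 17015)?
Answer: -188104756/6821 ≈ -27577.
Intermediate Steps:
-27572 + (18904 + 17240)/(10194 - 17015) = -27572 + 36144/(-6821) = -27572 + 36144*(-1/6821) = -27572 - 36144/6821 = -188104756/6821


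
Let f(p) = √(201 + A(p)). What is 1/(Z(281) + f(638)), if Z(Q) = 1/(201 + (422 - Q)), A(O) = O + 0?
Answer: -342/98132795 + 116964*√839/98132795 ≈ 0.034520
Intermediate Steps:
A(O) = O
f(p) = √(201 + p)
Z(Q) = 1/(623 - Q)
1/(Z(281) + f(638)) = 1/(-1/(-623 + 281) + √(201 + 638)) = 1/(-1/(-342) + √839) = 1/(-1*(-1/342) + √839) = 1/(1/342 + √839)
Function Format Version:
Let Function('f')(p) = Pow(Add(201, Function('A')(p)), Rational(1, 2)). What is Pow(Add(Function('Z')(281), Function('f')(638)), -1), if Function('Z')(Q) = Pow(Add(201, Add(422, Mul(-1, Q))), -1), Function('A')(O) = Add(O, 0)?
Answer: Add(Rational(-342, 98132795), Mul(Rational(116964, 98132795), Pow(839, Rational(1, 2)))) ≈ 0.034520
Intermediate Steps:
Function('A')(O) = O
Function('f')(p) = Pow(Add(201, p), Rational(1, 2))
Function('Z')(Q) = Pow(Add(623, Mul(-1, Q)), -1)
Pow(Add(Function('Z')(281), Function('f')(638)), -1) = Pow(Add(Mul(-1, Pow(Add(-623, 281), -1)), Pow(Add(201, 638), Rational(1, 2))), -1) = Pow(Add(Mul(-1, Pow(-342, -1)), Pow(839, Rational(1, 2))), -1) = Pow(Add(Mul(-1, Rational(-1, 342)), Pow(839, Rational(1, 2))), -1) = Pow(Add(Rational(1, 342), Pow(839, Rational(1, 2))), -1)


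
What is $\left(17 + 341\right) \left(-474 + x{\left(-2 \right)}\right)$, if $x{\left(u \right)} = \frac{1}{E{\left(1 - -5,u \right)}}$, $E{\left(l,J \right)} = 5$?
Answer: $- \frac{848102}{5} \approx -1.6962 \cdot 10^{5}$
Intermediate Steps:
$x{\left(u \right)} = \frac{1}{5}$
$\left(17 + 341\right) \left(-474 + x{\left(-2 \right)}\right) = \left(17 + 341\right) \left(-474 + \frac{1}{5}\right) = 358 \left(- \frac{2369}{5}\right) = - \frac{848102}{5}$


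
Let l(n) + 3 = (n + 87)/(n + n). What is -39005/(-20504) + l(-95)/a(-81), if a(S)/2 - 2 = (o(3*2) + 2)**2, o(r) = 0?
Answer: 9676019/5843640 ≈ 1.6558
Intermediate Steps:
a(S) = 12 (a(S) = 4 + 2*(0 + 2)**2 = 4 + 2*2**2 = 4 + 2*4 = 4 + 8 = 12)
l(n) = -3 + (87 + n)/(2*n) (l(n) = -3 + (n + 87)/(n + n) = -3 + (87 + n)/((2*n)) = -3 + (87 + n)*(1/(2*n)) = -3 + (87 + n)/(2*n))
-39005/(-20504) + l(-95)/a(-81) = -39005/(-20504) + ((1/2)*(87 - 5*(-95))/(-95))/12 = -39005*(-1/20504) + ((1/2)*(-1/95)*(87 + 475))*(1/12) = 39005/20504 + ((1/2)*(-1/95)*562)*(1/12) = 39005/20504 - 281/95*1/12 = 39005/20504 - 281/1140 = 9676019/5843640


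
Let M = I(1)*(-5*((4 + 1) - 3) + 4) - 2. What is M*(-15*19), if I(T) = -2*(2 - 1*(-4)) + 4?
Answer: -13110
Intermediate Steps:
I(T) = -8 (I(T) = -2*(2 + 4) + 4 = -2*6 + 4 = -12 + 4 = -8)
M = 46 (M = -8*(-5*((4 + 1) - 3) + 4) - 2 = -8*(-5*(5 - 3) + 4) - 2 = -8*(-5*2 + 4) - 2 = -8*(-10 + 4) - 2 = -8*(-6) - 2 = 48 - 2 = 46)
M*(-15*19) = 46*(-15*19) = 46*(-285) = -13110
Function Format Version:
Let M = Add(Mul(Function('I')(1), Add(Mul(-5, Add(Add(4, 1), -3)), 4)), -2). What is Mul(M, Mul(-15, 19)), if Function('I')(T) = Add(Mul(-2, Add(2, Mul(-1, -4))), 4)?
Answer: -13110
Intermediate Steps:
Function('I')(T) = -8 (Function('I')(T) = Add(Mul(-2, Add(2, 4)), 4) = Add(Mul(-2, 6), 4) = Add(-12, 4) = -8)
M = 46 (M = Add(Mul(-8, Add(Mul(-5, Add(Add(4, 1), -3)), 4)), -2) = Add(Mul(-8, Add(Mul(-5, Add(5, -3)), 4)), -2) = Add(Mul(-8, Add(Mul(-5, 2), 4)), -2) = Add(Mul(-8, Add(-10, 4)), -2) = Add(Mul(-8, -6), -2) = Add(48, -2) = 46)
Mul(M, Mul(-15, 19)) = Mul(46, Mul(-15, 19)) = Mul(46, -285) = -13110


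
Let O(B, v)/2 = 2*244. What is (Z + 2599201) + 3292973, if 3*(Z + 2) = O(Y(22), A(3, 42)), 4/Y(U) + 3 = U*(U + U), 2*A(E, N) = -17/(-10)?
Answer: 17677492/3 ≈ 5.8925e+6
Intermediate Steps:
A(E, N) = 17/20 (A(E, N) = (-17/(-10))/2 = (-17*(-⅒))/2 = (½)*(17/10) = 17/20)
Y(U) = 4/(-3 + 2*U²) (Y(U) = 4/(-3 + U*(U + U)) = 4/(-3 + U*(2*U)) = 4/(-3 + 2*U²))
O(B, v) = 976 (O(B, v) = 2*(2*244) = 2*488 = 976)
Z = 970/3 (Z = -2 + (⅓)*976 = -2 + 976/3 = 970/3 ≈ 323.33)
(Z + 2599201) + 3292973 = (970/3 + 2599201) + 3292973 = 7798573/3 + 3292973 = 17677492/3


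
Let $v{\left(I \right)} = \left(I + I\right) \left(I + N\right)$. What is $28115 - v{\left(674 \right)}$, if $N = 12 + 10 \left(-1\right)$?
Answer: $-883133$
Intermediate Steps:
$N = 2$ ($N = 12 - 10 = 2$)
$v{\left(I \right)} = 2 I \left(2 + I\right)$ ($v{\left(I \right)} = \left(I + I\right) \left(I + 2\right) = 2 I \left(2 + I\right)$)
$28115 - v{\left(674 \right)} = 28115 - 2 \cdot 674 \left(2 + 674\right) = 28115 - 2 \cdot 674 \cdot 676 = 28115 - 911248 = -883133$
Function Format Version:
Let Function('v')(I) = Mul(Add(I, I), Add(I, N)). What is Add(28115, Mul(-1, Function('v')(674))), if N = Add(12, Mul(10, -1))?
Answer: -883133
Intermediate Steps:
N = 2 (N = Add(12, -10) = 2)
Function('v')(I) = Mul(2, I, Add(2, I)) (Function('v')(I) = Mul(Add(I, I), Add(I, 2)) = Mul(Mul(2, I), Add(2, I)) = Mul(2, I, Add(2, I)))
Add(28115, Mul(-1, Function('v')(674))) = Add(28115, Mul(-1, Mul(2, 674, Add(2, 674)))) = Add(28115, Mul(-1, Mul(2, 674, 676))) = Add(28115, Mul(-1, 911248)) = Add(28115, -911248) = -883133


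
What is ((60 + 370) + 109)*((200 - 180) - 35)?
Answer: -8085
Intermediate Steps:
((60 + 370) + 109)*((200 - 180) - 35) = (430 + 109)*(20 - 35) = 539*(-15) = -8085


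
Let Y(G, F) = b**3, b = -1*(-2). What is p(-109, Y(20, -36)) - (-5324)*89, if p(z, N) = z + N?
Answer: 473735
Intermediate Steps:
b = 2
Y(G, F) = 8 (Y(G, F) = 2**3 = 8)
p(z, N) = N + z
p(-109, Y(20, -36)) - (-5324)*89 = (8 - 109) - (-5324)*89 = -101 - 1*(-473836) = -101 + 473836 = 473735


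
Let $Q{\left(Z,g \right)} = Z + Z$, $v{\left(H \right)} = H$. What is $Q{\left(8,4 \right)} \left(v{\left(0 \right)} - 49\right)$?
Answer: $-784$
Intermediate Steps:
$Q{\left(Z,g \right)} = 2 Z$
$Q{\left(8,4 \right)} \left(v{\left(0 \right)} - 49\right) = 2 \cdot 8 \left(0 - 49\right) = 16 \left(-49\right) = -784$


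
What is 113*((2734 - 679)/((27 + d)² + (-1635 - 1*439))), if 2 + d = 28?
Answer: 15481/49 ≈ 315.94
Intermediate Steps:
d = 26 (d = -2 + 28 = 26)
113*((2734 - 679)/((27 + d)² + (-1635 - 1*439))) = 113*((2734 - 679)/((27 + 26)² + (-1635 - 1*439))) = 113*(2055/(53² + (-1635 - 439))) = 113*(2055/(2809 - 2074)) = 113*(2055/735) = 113*(2055*(1/735)) = 113*(137/49) = 15481/49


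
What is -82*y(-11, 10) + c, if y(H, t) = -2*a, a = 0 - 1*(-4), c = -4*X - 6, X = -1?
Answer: 654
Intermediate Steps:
c = -2 (c = -4*(-1) - 6 = 4 - 6 = -2)
a = 4 (a = 0 + 4 = 4)
y(H, t) = -8 (y(H, t) = -2*4 = -8)
-82*y(-11, 10) + c = -82*(-8) - 2 = 656 - 2 = 654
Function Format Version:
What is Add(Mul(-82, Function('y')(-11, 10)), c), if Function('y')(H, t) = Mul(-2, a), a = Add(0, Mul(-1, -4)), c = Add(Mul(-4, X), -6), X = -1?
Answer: 654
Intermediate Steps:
c = -2 (c = Add(Mul(-4, -1), -6) = Add(4, -6) = -2)
a = 4 (a = Add(0, 4) = 4)
Function('y')(H, t) = -8 (Function('y')(H, t) = Mul(-2, 4) = -8)
Add(Mul(-82, Function('y')(-11, 10)), c) = Add(Mul(-82, -8), -2) = Add(656, -2) = 654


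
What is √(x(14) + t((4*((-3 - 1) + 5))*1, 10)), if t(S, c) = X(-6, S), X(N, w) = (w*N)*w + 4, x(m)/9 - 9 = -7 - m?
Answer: 10*I*√2 ≈ 14.142*I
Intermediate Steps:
x(m) = 18 - 9*m (x(m) = 81 + 9*(-7 - m) = 81 + (-63 - 9*m) = 18 - 9*m)
X(N, w) = 4 + N*w² (X(N, w) = (N*w)*w + 4 = N*w² + 4 = 4 + N*w²)
t(S, c) = 4 - 6*S²
√(x(14) + t((4*((-3 - 1) + 5))*1, 10)) = √((18 - 9*14) + (4 - 6*16*((-3 - 1) + 5)²)) = √((18 - 126) + (4 - 6*16*(-4 + 5)²)) = √(-108 + (4 - 6*((4*1)*1)²)) = √(-108 + (4 - 6*(4*1)²)) = √(-108 + (4 - 6*4²)) = √(-108 + (4 - 6*16)) = √(-108 + (4 - 96)) = √(-108 - 92) = √(-200) = 10*I*√2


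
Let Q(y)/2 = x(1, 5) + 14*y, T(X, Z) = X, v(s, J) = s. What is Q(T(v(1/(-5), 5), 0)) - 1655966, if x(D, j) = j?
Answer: -8279808/5 ≈ -1.6560e+6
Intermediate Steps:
Q(y) = 10 + 28*y (Q(y) = 2*(5 + 14*y) = 10 + 28*y)
Q(T(v(1/(-5), 5), 0)) - 1655966 = (10 + 28/(-5)) - 1655966 = (10 + 28*(-1/5)) - 1655966 = (10 - 28/5) - 1655966 = 22/5 - 1655966 = -8279808/5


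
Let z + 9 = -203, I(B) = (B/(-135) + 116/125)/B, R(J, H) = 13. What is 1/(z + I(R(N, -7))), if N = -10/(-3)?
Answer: -43875/9298693 ≈ -0.0047184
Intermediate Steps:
N = 10/3 (N = -10*(-1/3) = 10/3 ≈ 3.3333)
I(B) = (116/125 - B/135)/B (I(B) = (B*(-1/135) + 116*(1/125))/B = (-B/135 + 116/125)/B = (116/125 - B/135)/B)
z = -212 (z = -9 - 203 = -212)
1/(z + I(R(N, -7))) = 1/(-212 + (1/3375)*(3132 - 25*13)/13) = 1/(-212 + (1/3375)*(1/13)*(3132 - 325)) = 1/(-212 + (1/3375)*(1/13)*2807) = 1/(-212 + 2807/43875) = 1/(-9298693/43875) = -43875/9298693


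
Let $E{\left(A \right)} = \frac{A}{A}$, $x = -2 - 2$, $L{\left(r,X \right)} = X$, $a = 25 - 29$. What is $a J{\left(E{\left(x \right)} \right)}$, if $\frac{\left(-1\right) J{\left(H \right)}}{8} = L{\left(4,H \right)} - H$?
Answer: $0$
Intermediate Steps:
$a = -4$
$x = -4$ ($x = -2 - 2 = -4$)
$E{\left(A \right)} = 1$
$J{\left(H \right)} = 0$ ($J{\left(H \right)} = - 8 \left(H - H\right) = \left(-8\right) 0 = 0$)
$a J{\left(E{\left(x \right)} \right)} = \left(-4\right) 0 = 0$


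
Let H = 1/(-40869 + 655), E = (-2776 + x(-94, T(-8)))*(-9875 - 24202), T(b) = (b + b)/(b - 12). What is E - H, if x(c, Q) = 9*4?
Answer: 3754820589721/40214 ≈ 9.3371e+7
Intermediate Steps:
T(b) = 2*b/(-12 + b) (T(b) = (2*b)/(-12 + b) = 2*b/(-12 + b))
x(c, Q) = 36
E = 93370980 (E = (-2776 + 36)*(-9875 - 24202) = -2740*(-34077) = 93370980)
H = -1/40214 (H = 1/(-40214) = -1/40214 ≈ -2.4867e-5)
E - H = 93370980 - 1*(-1/40214) = 93370980 + 1/40214 = 3754820589721/40214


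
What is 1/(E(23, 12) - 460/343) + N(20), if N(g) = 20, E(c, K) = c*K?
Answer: 1884503/94208 ≈ 20.004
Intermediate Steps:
E(c, K) = K*c
1/(E(23, 12) - 460/343) + N(20) = 1/(12*23 - 460/343) + 20 = 1/(276 - 460*1/343) + 20 = 1/(276 - 460/343) + 20 = 1/(94208/343) + 20 = 343/94208 + 20 = 1884503/94208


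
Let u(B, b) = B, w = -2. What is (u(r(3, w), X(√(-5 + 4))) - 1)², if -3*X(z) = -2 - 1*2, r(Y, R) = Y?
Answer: 4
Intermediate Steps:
X(z) = 4/3 (X(z) = -(-2 - 1*2)/3 = -(-2 - 2)/3 = -⅓*(-4) = 4/3)
(u(r(3, w), X(√(-5 + 4))) - 1)² = (3 - 1)² = 2² = 4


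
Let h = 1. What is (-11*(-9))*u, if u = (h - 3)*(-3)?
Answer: 594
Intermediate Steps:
u = 6 (u = (1 - 3)*(-3) = -2*(-3) = 6)
(-11*(-9))*u = -11*(-9)*6 = 99*6 = 594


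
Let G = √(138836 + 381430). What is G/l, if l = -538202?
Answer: -√520266/538202 ≈ -0.0013402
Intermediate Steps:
G = √520266 ≈ 721.29
G/l = √520266/(-538202) = √520266*(-1/538202) = -√520266/538202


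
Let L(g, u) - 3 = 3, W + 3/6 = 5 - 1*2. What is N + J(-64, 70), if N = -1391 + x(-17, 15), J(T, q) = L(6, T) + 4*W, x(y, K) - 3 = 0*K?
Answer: -1372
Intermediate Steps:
W = 5/2 (W = -½ + (5 - 1*2) = -½ + (5 - 2) = -½ + 3 = 5/2 ≈ 2.5000)
x(y, K) = 3 (x(y, K) = 3 + 0*K = 3 + 0 = 3)
L(g, u) = 6 (L(g, u) = 3 + 3 = 6)
J(T, q) = 16 (J(T, q) = 6 + 4*(5/2) = 6 + 10 = 16)
N = -1388 (N = -1391 + 3 = -1388)
N + J(-64, 70) = -1388 + 16 = -1372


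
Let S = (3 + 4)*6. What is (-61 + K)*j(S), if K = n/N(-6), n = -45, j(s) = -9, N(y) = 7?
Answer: 4248/7 ≈ 606.86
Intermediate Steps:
S = 42 (S = 7*6 = 42)
K = -45/7 ≈ -6.4286
(-61 + K)*j(S) = (-61 - 45/7)*(-9) = -472/7*(-9) = 4248/7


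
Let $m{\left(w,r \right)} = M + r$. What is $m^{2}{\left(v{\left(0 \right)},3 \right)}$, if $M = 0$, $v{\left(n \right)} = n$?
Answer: $9$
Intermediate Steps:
$m{\left(w,r \right)} = r$ ($m{\left(w,r \right)} = 0 + r = r$)
$m^{2}{\left(v{\left(0 \right)},3 \right)} = 3^{2} = 9$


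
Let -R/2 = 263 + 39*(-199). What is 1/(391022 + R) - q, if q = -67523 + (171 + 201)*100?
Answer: 12311683815/406018 ≈ 30323.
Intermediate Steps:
R = 14996 (R = -2*(263 + 39*(-199)) = -2*(263 - 7761) = -2*(-7498) = 14996)
q = -30323 (q = -67523 + 372*100 = -67523 + 37200 = -30323)
1/(391022 + R) - q = 1/(391022 + 14996) - 1*(-30323) = 1/406018 + 30323 = 12311683815/406018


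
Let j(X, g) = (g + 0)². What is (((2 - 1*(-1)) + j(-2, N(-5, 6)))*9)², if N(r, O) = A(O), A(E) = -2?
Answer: 3969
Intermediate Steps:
N(r, O) = -2
j(X, g) = g²
(((2 - 1*(-1)) + j(-2, N(-5, 6)))*9)² = (((2 - 1*(-1)) + (-2)²)*9)² = (((2 + 1) + 4)*9)² = ((3 + 4)*9)² = (7*9)² = 63² = 3969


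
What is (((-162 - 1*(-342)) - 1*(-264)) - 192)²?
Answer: 63504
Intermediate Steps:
(((-162 - 1*(-342)) - 1*(-264)) - 192)² = (((-162 + 342) + 264) - 192)² = ((180 + 264) - 192)² = (444 - 192)² = 252² = 63504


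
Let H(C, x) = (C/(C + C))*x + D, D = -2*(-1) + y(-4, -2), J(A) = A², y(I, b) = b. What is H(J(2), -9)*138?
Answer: -621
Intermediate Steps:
D = 0 (D = -2*(-1) - 2 = 2 - 2 = 0)
H(C, x) = x/2 (H(C, x) = (C/(C + C))*x + 0 = (C/((2*C)))*x + 0 = ((1/(2*C))*C)*x + 0 = x/2 + 0 = x/2)
H(J(2), -9)*138 = ((½)*(-9))*138 = -9/2*138 = -621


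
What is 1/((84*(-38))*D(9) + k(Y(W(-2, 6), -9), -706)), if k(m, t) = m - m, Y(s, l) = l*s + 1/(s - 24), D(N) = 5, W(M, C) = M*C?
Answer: -1/15960 ≈ -6.2657e-5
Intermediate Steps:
W(M, C) = C*M
Y(s, l) = 1/(-24 + s) + l*s (Y(s, l) = l*s + 1/(-24 + s) = 1/(-24 + s) + l*s)
k(m, t) = 0
1/((84*(-38))*D(9) + k(Y(W(-2, 6), -9), -706)) = 1/((84*(-38))*5 + 0) = 1/(-3192*5 + 0) = 1/(-15960 + 0) = 1/(-15960) = -1/15960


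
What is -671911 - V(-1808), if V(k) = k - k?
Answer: -671911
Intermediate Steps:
V(k) = 0
-671911 - V(-1808) = -671911 - 1*0 = -671911 + 0 = -671911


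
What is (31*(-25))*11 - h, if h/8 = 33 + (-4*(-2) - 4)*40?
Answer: -10069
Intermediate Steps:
h = 1544 (h = 8*(33 + (-4*(-2) - 4)*40) = 8*(33 + (8 - 4)*40) = 8*(33 + 4*40) = 8*(33 + 160) = 8*193 = 1544)
(31*(-25))*11 - h = (31*(-25))*11 - 1*1544 = -775*11 - 1544 = -8525 - 1544 = -10069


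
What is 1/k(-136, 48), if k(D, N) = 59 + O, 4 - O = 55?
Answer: ⅛ ≈ 0.12500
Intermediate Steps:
O = -51 (O = 4 - 1*55 = 4 - 55 = -51)
k(D, N) = 8 (k(D, N) = 59 - 51 = 8)
1/k(-136, 48) = 1/8 = ⅛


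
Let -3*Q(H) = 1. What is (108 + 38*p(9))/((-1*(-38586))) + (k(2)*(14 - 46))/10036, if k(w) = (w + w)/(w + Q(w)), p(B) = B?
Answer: 323499/80676895 ≈ 0.0040098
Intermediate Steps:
Q(H) = -⅓ (Q(H) = -⅓*1 = -⅓)
k(w) = 2*w/(-⅓ + w) (k(w) = (w + w)/(w - ⅓) = (2*w)/(-⅓ + w) = 2*w/(-⅓ + w))
(108 + 38*p(9))/((-1*(-38586))) + (k(2)*(14 - 46))/10036 = (108 + 38*9)/((-1*(-38586))) + ((6*2/(-1 + 3*2))*(14 - 46))/10036 = (108 + 342)/38586 + ((6*2/(-1 + 6))*(-32))*(1/10036) = 450*(1/38586) + ((6*2/5)*(-32))*(1/10036) = 75/6431 + ((6*2*(⅕))*(-32))*(1/10036) = 75/6431 + ((12/5)*(-32))*(1/10036) = 75/6431 - 384/5*1/10036 = 75/6431 - 96/12545 = 323499/80676895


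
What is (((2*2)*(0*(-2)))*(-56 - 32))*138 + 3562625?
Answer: 3562625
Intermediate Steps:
(((2*2)*(0*(-2)))*(-56 - 32))*138 + 3562625 = ((4*0)*(-88))*138 + 3562625 = (0*(-88))*138 + 3562625 = 0*138 + 3562625 = 0 + 3562625 = 3562625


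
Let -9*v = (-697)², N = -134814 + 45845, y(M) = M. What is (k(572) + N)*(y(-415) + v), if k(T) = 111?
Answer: 43499900752/9 ≈ 4.8333e+9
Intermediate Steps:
N = -88969
v = -485809/9 (v = -⅑*(-697)² = -⅑*485809 = -485809/9 ≈ -53979.)
(k(572) + N)*(y(-415) + v) = (111 - 88969)*(-415 - 485809/9) = -88858*(-489544/9) = 43499900752/9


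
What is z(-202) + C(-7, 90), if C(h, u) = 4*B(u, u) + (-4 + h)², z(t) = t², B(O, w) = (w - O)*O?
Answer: 40925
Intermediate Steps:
B(O, w) = O*(w - O)
C(h, u) = (-4 + h)² (C(h, u) = 4*(u*(u - u)) + (-4 + h)² = 4*(u*0) + (-4 + h)² = 4*0 + (-4 + h)² = 0 + (-4 + h)² = (-4 + h)²)
z(-202) + C(-7, 90) = (-202)² + (-4 - 7)² = 40804 + (-11)² = 40804 + 121 = 40925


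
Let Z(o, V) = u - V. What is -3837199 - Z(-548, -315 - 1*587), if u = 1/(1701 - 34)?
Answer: -6398114368/1667 ≈ -3.8381e+6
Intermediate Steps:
u = 1/1667 ≈ 0.00059988
Z(o, V) = 1/1667 - V
-3837199 - Z(-548, -315 - 1*587) = -3837199 - (1/1667 - (-315 - 1*587)) = -3837199 - (1/1667 - (-315 - 587)) = -3837199 - (1/1667 - 1*(-902)) = -3837199 - (1/1667 + 902) = -3837199 - 1*1503635/1667 = -3837199 - 1503635/1667 = -6398114368/1667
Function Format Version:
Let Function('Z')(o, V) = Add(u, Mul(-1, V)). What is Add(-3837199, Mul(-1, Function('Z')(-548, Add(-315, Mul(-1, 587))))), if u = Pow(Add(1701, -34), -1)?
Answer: Rational(-6398114368, 1667) ≈ -3.8381e+6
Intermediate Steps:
u = Rational(1, 1667) (u = Pow(1667, -1) = Rational(1, 1667) ≈ 0.00059988)
Function('Z')(o, V) = Add(Rational(1, 1667), Mul(-1, V))
Add(-3837199, Mul(-1, Function('Z')(-548, Add(-315, Mul(-1, 587))))) = Add(-3837199, Mul(-1, Add(Rational(1, 1667), Mul(-1, Add(-315, Mul(-1, 587)))))) = Add(-3837199, Mul(-1, Add(Rational(1, 1667), Mul(-1, Add(-315, -587))))) = Add(-3837199, Mul(-1, Add(Rational(1, 1667), Mul(-1, -902)))) = Add(-3837199, Mul(-1, Add(Rational(1, 1667), 902))) = Add(-3837199, Mul(-1, Rational(1503635, 1667))) = Add(-3837199, Rational(-1503635, 1667)) = Rational(-6398114368, 1667)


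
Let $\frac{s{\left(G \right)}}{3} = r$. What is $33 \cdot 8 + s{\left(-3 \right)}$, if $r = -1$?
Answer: $261$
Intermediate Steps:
$s{\left(G \right)} = -3$ ($s{\left(G \right)} = 3 \left(-1\right) = -3$)
$33 \cdot 8 + s{\left(-3 \right)} = 33 \cdot 8 - 3 = 264 - 3 = 261$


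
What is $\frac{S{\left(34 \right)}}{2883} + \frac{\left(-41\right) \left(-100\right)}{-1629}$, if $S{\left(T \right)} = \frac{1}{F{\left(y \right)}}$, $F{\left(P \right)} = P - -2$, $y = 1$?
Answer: $- \frac{3939919}{1565469} \approx -2.5168$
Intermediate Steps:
$F{\left(P \right)} = 2 + P$ ($F{\left(P \right)} = P + 2 = 2 + P$)
$S{\left(T \right)} = \frac{1}{3}$ ($S{\left(T \right)} = \frac{1}{2 + 1} = \frac{1}{3}$)
$\frac{S{\left(34 \right)}}{2883} + \frac{\left(-41\right) \left(-100\right)}{-1629} = \frac{1}{3 \cdot 2883} + \frac{\left(-41\right) \left(-100\right)}{-1629} = \frac{1}{3} \cdot \frac{1}{2883} + 4100 \left(- \frac{1}{1629}\right) = \frac{1}{8649} - \frac{4100}{1629} = - \frac{3939919}{1565469}$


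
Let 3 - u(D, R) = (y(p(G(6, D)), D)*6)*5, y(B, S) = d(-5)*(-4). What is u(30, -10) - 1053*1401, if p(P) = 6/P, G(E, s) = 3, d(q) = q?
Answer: -1475850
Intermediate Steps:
y(B, S) = 20 (y(B, S) = -5*(-4) = 20)
u(D, R) = -597 (u(D, R) = 3 - 20*6*5 = 3 - 120*5 = 3 - 1*600 = 3 - 600 = -597)
u(30, -10) - 1053*1401 = -597 - 1053*1401 = -597 - 1475253 = -1475850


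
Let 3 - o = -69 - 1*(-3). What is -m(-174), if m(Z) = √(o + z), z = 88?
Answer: -√157 ≈ -12.530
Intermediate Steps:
o = 69 (o = 3 - (-69 - 1*(-3)) = 3 - (-69 + 3) = 3 - 1*(-66) = 3 + 66 = 69)
m(Z) = √157 (m(Z) = √(69 + 88) = √157)
-m(-174) = -√157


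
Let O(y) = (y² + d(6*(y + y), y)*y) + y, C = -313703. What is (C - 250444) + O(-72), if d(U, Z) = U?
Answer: -496827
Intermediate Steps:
O(y) = y + 13*y² (O(y) = (y² + (6*(y + y))*y) + y = (y² + (6*(2*y))*y) + y = (y² + (12*y)*y) + y = (y² + 12*y²) + y = 13*y² + y = y + 13*y²)
(C - 250444) + O(-72) = (-313703 - 250444) - 72*(1 + 13*(-72)) = -564147 - 72*(1 - 936) = -564147 - 72*(-935) = -564147 + 67320 = -496827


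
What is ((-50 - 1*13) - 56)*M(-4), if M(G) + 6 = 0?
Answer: 714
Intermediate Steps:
M(G) = -6 (M(G) = -6 + 0 = -6)
((-50 - 1*13) - 56)*M(-4) = ((-50 - 1*13) - 56)*(-6) = ((-50 - 13) - 56)*(-6) = (-63 - 56)*(-6) = -119*(-6) = 714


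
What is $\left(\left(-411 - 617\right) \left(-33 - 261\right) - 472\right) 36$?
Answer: $10863360$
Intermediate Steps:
$\left(\left(-411 - 617\right) \left(-33 - 261\right) - 472\right) 36 = \left(\left(-1028\right) \left(-294\right) - 472\right) 36 = \left(302232 - 472\right) 36 = 301760 \cdot 36 = 10863360$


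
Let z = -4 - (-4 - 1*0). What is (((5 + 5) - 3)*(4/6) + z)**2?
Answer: 196/9 ≈ 21.778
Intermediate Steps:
z = 0 (z = -4 - (-4 + 0) = -4 - 1*(-4) = -4 + 4 = 0)
(((5 + 5) - 3)*(4/6) + z)**2 = (((5 + 5) - 3)*(4/6) + 0)**2 = ((10 - 3)*(4*(1/6)) + 0)**2 = (7*(2/3) + 0)**2 = (14/3 + 0)**2 = (14/3)**2 = 196/9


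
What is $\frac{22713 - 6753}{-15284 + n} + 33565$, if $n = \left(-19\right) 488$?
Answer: $\frac{29435935}{877} \approx 33564.0$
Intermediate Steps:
$n = -9272$
$\frac{22713 - 6753}{-15284 + n} + 33565 = \frac{22713 - 6753}{-15284 - 9272} + 33565 = \frac{15960}{-24556} + 33565 = 15960 \left(- \frac{1}{24556}\right) + 33565 = - \frac{570}{877} + 33565 = \frac{29435935}{877}$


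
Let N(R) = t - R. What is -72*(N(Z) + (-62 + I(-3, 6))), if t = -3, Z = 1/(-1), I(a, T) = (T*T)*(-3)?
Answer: 12384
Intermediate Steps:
I(a, T) = -3*T**2 (I(a, T) = T**2*(-3) = -3*T**2)
Z = -1
N(R) = -3 - R
-72*(N(Z) + (-62 + I(-3, 6))) = -72*((-3 - 1*(-1)) + (-62 - 3*6**2)) = -72*((-3 + 1) + (-62 - 3*36)) = -72*(-2 + (-62 - 108)) = -72*(-2 - 170) = -72*(-172) = 12384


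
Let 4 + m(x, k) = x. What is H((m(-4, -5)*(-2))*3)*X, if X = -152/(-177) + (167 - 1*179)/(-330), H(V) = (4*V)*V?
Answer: 26769408/3245 ≈ 8249.4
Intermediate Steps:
m(x, k) = -4 + x
H(V) = 4*V²
X = 8714/9735 (X = -152*(-1/177) + (167 - 179)*(-1/330) = 152/177 - 12*(-1/330) = 152/177 + 2/55 = 8714/9735 ≈ 0.89512)
H((m(-4, -5)*(-2))*3)*X = (4*(((-4 - 4)*(-2))*3)²)*(8714/9735) = (4*(-8*(-2)*3)²)*(8714/9735) = (4*(16*3)²)*(8714/9735) = (4*48²)*(8714/9735) = (4*2304)*(8714/9735) = 9216*(8714/9735) = 26769408/3245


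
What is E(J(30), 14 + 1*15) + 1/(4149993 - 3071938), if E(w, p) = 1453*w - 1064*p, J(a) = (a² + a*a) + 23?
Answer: 2822308101966/1078055 ≈ 2.6180e+6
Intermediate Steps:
J(a) = 23 + 2*a² (J(a) = (a² + a²) + 23 = 2*a² + 23 = 23 + 2*a²)
E(w, p) = -1064*p + 1453*w
E(J(30), 14 + 1*15) + 1/(4149993 - 3071938) = (-1064*(14 + 1*15) + 1453*(23 + 2*30²)) + 1/(4149993 - 3071938) = (-1064*(14 + 15) + 1453*(23 + 2*900)) + 1/1078055 = (-1064*29 + 1453*(23 + 1800)) + 1/1078055 = (-30856 + 1453*1823) + 1/1078055 = (-30856 + 2648819) + 1/1078055 = 2617963 + 1/1078055 = 2822308101966/1078055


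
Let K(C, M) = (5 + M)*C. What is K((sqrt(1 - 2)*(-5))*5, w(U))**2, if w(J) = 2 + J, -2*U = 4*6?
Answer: -15625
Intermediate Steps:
U = -12 (U = -2*6 = -1/2*24 = -12)
K(C, M) = C*(5 + M)
K((sqrt(1 - 2)*(-5))*5, w(U))**2 = (((sqrt(1 - 2)*(-5))*5)*(5 + (2 - 12)))**2 = (((sqrt(-1)*(-5))*5)*(5 - 10))**2 = (((I*(-5))*5)*(-5))**2 = ((-5*I*5)*(-5))**2 = (-25*I*(-5))**2 = (125*I)**2 = -15625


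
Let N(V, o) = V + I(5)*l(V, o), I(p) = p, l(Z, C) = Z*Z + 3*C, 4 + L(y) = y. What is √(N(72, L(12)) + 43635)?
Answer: √69747 ≈ 264.10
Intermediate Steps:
L(y) = -4 + y
l(Z, C) = Z² + 3*C
N(V, o) = V + 5*V² + 15*o (N(V, o) = V + 5*(V² + 3*o) = V + (5*V² + 15*o) = V + 5*V² + 15*o)
√(N(72, L(12)) + 43635) = √((72 + 5*72² + 15*(-4 + 12)) + 43635) = √((72 + 5*5184 + 15*8) + 43635) = √((72 + 25920 + 120) + 43635) = √(26112 + 43635) = √69747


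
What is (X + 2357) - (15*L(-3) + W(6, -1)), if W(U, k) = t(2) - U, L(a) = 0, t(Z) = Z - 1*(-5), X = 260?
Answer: 2616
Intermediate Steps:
t(Z) = 5 + Z (t(Z) = Z + 5 = 5 + Z)
W(U, k) = 7 - U (W(U, k) = (5 + 2) - U = 7 - U)
(X + 2357) - (15*L(-3) + W(6, -1)) = (260 + 2357) - (15*0 + (7 - 1*6)) = 2617 - (0 + (7 - 6)) = 2617 - (0 + 1) = 2617 - 1*1 = 2617 - 1 = 2616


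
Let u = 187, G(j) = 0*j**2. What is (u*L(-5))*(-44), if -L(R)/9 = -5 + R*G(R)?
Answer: -370260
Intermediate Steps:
G(j) = 0
L(R) = 45 (L(R) = -9*(-5 + R*0) = -9*(-5 + 0) = -9*(-5) = 45)
(u*L(-5))*(-44) = (187*45)*(-44) = 8415*(-44) = -370260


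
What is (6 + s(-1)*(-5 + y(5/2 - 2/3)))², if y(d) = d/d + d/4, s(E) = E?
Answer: 52441/576 ≈ 91.043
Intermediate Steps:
y(d) = 1 + d/4 (y(d) = 1 + d*(¼) = 1 + d/4)
(6 + s(-1)*(-5 + y(5/2 - 2/3)))² = (6 - (-5 + (1 + (5/2 - 2/3)/4)))² = (6 - (-5 + (1 + (5*(½) - 2*⅓)/4)))² = (6 - (-5 + (1 + (5/2 - ⅔)/4)))² = (6 - (-5 + (1 + (¼)*(11/6))))² = (6 - (-5 + (1 + 11/24)))² = (6 - (-5 + 35/24))² = (6 - 1*(-85/24))² = (6 + 85/24)² = (229/24)² = 52441/576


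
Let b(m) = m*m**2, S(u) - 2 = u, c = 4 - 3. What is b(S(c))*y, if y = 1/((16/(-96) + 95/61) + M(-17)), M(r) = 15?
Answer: 9882/5999 ≈ 1.6473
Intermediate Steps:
c = 1
S(u) = 2 + u
b(m) = m**3
y = 366/5999 (y = 1/((16/(-96) + 95/61) + 15) = 1/((16*(-1/96) + 95*(1/61)) + 15) = 1/((-1/6 + 95/61) + 15) = 1/(509/366 + 15) = 1/(5999/366) = 366/5999 ≈ 0.061010)
b(S(c))*y = (2 + 1)**3*(366/5999) = 3**3*(366/5999) = 27*(366/5999) = 9882/5999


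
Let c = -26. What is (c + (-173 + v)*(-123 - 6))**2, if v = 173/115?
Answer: 6457433157904/13225 ≈ 4.8827e+8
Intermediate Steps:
v = 173/115 (v = 173*(1/115) = 173/115 ≈ 1.5043)
(c + (-173 + v)*(-123 - 6))**2 = (-26 + (-173 + 173/115)*(-123 - 6))**2 = (-26 - 19722/115*(-129))**2 = (-26 + 2544138/115)**2 = (2541148/115)**2 = 6457433157904/13225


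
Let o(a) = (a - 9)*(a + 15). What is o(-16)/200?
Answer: ⅛ ≈ 0.12500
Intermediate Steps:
o(a) = (-9 + a)*(15 + a)
o(-16)/200 = (-135 + (-16)² + 6*(-16))/200 = (-135 + 256 - 96)*(1/200) = 25*(1/200) = ⅛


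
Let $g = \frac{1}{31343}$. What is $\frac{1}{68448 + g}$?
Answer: $\frac{31343}{2145365665} \approx 1.461 \cdot 10^{-5}$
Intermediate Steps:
$g = \frac{1}{31343} \approx 3.1905 \cdot 10^{-5}$
$\frac{1}{68448 + g} = \frac{1}{68448 + \frac{1}{31343}} = \frac{1}{\frac{2145365665}{31343}} = \frac{31343}{2145365665}$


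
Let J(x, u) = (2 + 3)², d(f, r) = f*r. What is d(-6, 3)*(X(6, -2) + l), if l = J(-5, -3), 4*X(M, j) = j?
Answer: -441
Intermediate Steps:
J(x, u) = 25 (J(x, u) = 5² = 25)
X(M, j) = j/4
l = 25
d(-6, 3)*(X(6, -2) + l) = (-6*3)*((¼)*(-2) + 25) = -18*(-½ + 25) = -18*49/2 = -441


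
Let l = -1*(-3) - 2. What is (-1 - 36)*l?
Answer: -37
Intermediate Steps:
l = 1 (l = 3 - 2 = 1)
(-1 - 36)*l = (-1 - 36)*1 = -37*1 = -37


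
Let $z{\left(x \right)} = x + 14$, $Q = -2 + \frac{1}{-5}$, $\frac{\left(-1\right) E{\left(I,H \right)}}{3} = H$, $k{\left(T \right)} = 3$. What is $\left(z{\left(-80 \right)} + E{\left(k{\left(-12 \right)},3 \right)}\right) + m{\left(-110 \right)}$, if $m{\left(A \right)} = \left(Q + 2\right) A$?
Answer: $-53$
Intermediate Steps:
$E{\left(I,H \right)} = - 3 H$
$Q = - \frac{11}{5}$ ($Q = -2 - \frac{1}{5} = - \frac{11}{5} \approx -2.2$)
$z{\left(x \right)} = 14 + x$
$m{\left(A \right)} = - \frac{A}{5}$ ($m{\left(A \right)} = \left(- \frac{11}{5} + 2\right) A = - \frac{A}{5}$)
$\left(z{\left(-80 \right)} + E{\left(k{\left(-12 \right)},3 \right)}\right) + m{\left(-110 \right)} = \left(\left(14 - 80\right) - 9\right) - -22 = \left(-66 - 9\right) + 22 = -75 + 22 = -53$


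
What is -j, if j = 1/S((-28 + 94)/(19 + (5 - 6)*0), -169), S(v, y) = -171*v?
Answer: 1/594 ≈ 0.0016835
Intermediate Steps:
j = -1/594 (j = 1/(-171*(-28 + 94)/(19 + (5 - 6)*0)) = 1/(-11286/(19 - 1*0)) = 1/(-11286/(19 + 0)) = 1/(-11286/19) = 1/(-171*66/19) = 1/(-594) = -1/594 ≈ -0.0016835)
-j = -1*(-1/594) = 1/594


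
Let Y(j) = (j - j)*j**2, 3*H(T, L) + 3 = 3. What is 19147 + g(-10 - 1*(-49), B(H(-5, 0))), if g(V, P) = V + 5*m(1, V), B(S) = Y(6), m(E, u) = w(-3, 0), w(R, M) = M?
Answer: 19186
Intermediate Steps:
m(E, u) = 0
H(T, L) = 0 (H(T, L) = -1 + (1/3)*3 = -1 + 1 = 0)
Y(j) = 0 (Y(j) = 0*j**2 = 0)
B(S) = 0
g(V, P) = V (g(V, P) = V + 5*0 = V + 0 = V)
19147 + g(-10 - 1*(-49), B(H(-5, 0))) = 19147 + (-10 - 1*(-49)) = 19147 + (-10 + 49) = 19147 + 39 = 19186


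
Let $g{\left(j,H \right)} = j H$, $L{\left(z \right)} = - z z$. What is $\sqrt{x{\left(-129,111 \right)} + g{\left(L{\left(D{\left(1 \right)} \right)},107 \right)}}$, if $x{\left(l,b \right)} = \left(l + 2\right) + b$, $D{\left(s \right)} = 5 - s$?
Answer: $24 i \sqrt{3} \approx 41.569 i$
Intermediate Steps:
$L{\left(z \right)} = - z^{2}$
$g{\left(j,H \right)} = H j$
$x{\left(l,b \right)} = 2 + b + l$ ($x{\left(l,b \right)} = \left(2 + l\right) + b = 2 + b + l$)
$\sqrt{x{\left(-129,111 \right)} + g{\left(L{\left(D{\left(1 \right)} \right)},107 \right)}} = \sqrt{\left(2 + 111 - 129\right) + 107 \left(- \left(5 - 1\right)^{2}\right)} = \sqrt{-16 + 107 \left(- \left(5 - 1\right)^{2}\right)} = \sqrt{-16 + 107 \left(- 4^{2}\right)} = \sqrt{-16 + 107 \left(\left(-1\right) 16\right)} = \sqrt{-16 + 107 \left(-16\right)} = \sqrt{-16 - 1712} = \sqrt{-1728} = 24 i \sqrt{3}$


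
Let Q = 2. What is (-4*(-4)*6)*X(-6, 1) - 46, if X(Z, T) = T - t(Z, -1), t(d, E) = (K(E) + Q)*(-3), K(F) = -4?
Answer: -526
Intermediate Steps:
t(d, E) = 6 (t(d, E) = (-4 + 2)*(-3) = -2*(-3) = 6)
X(Z, T) = -6 + T (X(Z, T) = T - 1*6 = T - 6 = -6 + T)
(-4*(-4)*6)*X(-6, 1) - 46 = (-4*(-4)*6)*(-6 + 1) - 46 = (16*6)*(-5) - 46 = 96*(-5) - 46 = -480 - 46 = -526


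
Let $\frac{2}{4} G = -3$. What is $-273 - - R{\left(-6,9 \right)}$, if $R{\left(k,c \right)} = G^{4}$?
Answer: $1023$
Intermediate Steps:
$G = -6$ ($G = 2 \left(-3\right) = -6$)
$R{\left(k,c \right)} = 1296$ ($R{\left(k,c \right)} = \left(-6\right)^{4} = 1296$)
$-273 - - R{\left(-6,9 \right)} = -273 - \left(-1\right) 1296 = -273 - -1296 = -273 + 1296 = 1023$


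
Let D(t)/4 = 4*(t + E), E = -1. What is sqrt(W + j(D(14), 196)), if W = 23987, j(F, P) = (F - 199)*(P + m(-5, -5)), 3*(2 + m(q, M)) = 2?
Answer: sqrt(25739) ≈ 160.43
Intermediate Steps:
m(q, M) = -4/3 (m(q, M) = -2 + (1/3)*2 = -2 + 2/3 = -4/3)
D(t) = -16 + 16*t (D(t) = 4*(4*(t - 1)) = 4*(4*(-1 + t)) = 4*(-4 + 4*t) = -16 + 16*t)
j(F, P) = (-199 + F)*(-4/3 + P) (j(F, P) = (F - 199)*(P - 4/3) = (-199 + F)*(-4/3 + P))
sqrt(W + j(D(14), 196)) = sqrt(23987 + (796/3 - 199*196 - 4*(-16 + 16*14)/3 + (-16 + 16*14)*196)) = sqrt(23987 + (796/3 - 39004 - 4*(-16 + 224)/3 + (-16 + 224)*196)) = sqrt(23987 + (796/3 - 39004 - 4/3*208 + 208*196)) = sqrt(23987 + (796/3 - 39004 - 832/3 + 40768)) = sqrt(23987 + 1752) = sqrt(25739)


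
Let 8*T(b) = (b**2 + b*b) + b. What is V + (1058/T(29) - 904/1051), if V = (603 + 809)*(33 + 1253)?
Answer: 3265347217072/1798261 ≈ 1.8158e+6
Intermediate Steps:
T(b) = b**2/4 + b/8 (T(b) = ((b**2 + b*b) + b)/8 = ((b**2 + b**2) + b)/8 = (2*b**2 + b)/8 = (b + 2*b**2)/8 = b**2/4 + b/8)
V = 1815832 (V = 1412*1286 = 1815832)
V + (1058/T(29) - 904/1051) = 1815832 + (1058/(((1/8)*29*(1 + 2*29))) - 904/1051) = 1815832 + (1058/(((1/8)*29*(1 + 58))) - 904*1/1051) = 1815832 + (1058/(((1/8)*29*59)) - 904/1051) = 1815832 + (1058/(1711/8) - 904/1051) = 1815832 + (1058*(8/1711) - 904/1051) = 1815832 + (8464/1711 - 904/1051) = 1815832 + 7348920/1798261 = 3265347217072/1798261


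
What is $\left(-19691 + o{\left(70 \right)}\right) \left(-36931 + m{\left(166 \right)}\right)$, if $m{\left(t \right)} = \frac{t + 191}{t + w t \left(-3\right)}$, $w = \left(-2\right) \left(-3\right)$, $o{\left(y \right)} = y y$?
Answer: $\frac{90677216497}{166} \approx 5.4625 \cdot 10^{8}$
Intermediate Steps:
$o{\left(y \right)} = y^{2}$
$w = 6$
$m{\left(t \right)} = - \frac{191 + t}{17 t}$ ($m{\left(t \right)} = \frac{t + 191}{t + 6 t \left(-3\right)} = \frac{191 + t}{t - 18 t} = \frac{191 + t}{\left(-17\right) t} = \left(191 + t\right) \left(- \frac{1}{17 t}\right) = - \frac{191 + t}{17 t}$)
$\left(-19691 + o{\left(70 \right)}\right) \left(-36931 + m{\left(166 \right)}\right) = \left(-19691 + 70^{2}\right) \left(-36931 + \frac{-191 - 166}{17 \cdot 166}\right) = \left(-19691 + 4900\right) \left(-36931 + \frac{1}{17} \cdot \frac{1}{166} \left(-191 - 166\right)\right) = - 14791 \left(-36931 + \frac{1}{17} \cdot \frac{1}{166} \left(-357\right)\right) = - 14791 \left(-36931 - \frac{21}{166}\right) = \left(-14791\right) \left(- \frac{6130567}{166}\right) = \frac{90677216497}{166}$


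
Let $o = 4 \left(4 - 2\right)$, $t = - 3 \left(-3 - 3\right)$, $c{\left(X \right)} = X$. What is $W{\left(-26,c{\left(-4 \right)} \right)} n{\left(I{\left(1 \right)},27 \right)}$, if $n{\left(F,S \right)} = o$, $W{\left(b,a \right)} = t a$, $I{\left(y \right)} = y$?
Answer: $-576$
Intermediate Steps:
$t = 18$ ($t = - 3 \left(-3 - 3\right) = \left(-3\right) \left(-6\right) = 18$)
$W{\left(b,a \right)} = 18 a$
$o = 8$ ($o = 4 \cdot 2 = 8$)
$n{\left(F,S \right)} = 8$
$W{\left(-26,c{\left(-4 \right)} \right)} n{\left(I{\left(1 \right)},27 \right)} = 18 \left(-4\right) 8 = \left(-72\right) 8 = -576$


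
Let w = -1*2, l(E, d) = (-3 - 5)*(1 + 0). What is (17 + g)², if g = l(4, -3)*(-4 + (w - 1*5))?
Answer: 11025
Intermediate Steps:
l(E, d) = -8 (l(E, d) = -8*1 = -8)
w = -2
g = 88 (g = -8*(-4 + (-2 - 1*5)) = -8*(-4 + (-2 - 5)) = -8*(-4 - 7) = -8*(-11) = 88)
(17 + g)² = (17 + 88)² = 105² = 11025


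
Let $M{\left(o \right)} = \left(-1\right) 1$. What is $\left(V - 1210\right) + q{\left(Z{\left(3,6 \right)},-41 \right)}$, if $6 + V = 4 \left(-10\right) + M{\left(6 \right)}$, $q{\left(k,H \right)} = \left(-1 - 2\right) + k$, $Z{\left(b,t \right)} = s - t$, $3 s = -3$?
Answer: $-1267$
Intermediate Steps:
$M{\left(o \right)} = -1$
$s = -1$ ($s = \frac{1}{3} \left(-3\right) = -1$)
$Z{\left(b,t \right)} = -1 - t$
$q{\left(k,H \right)} = -3 + k$
$V = -47$ ($V = -6 + \left(4 \left(-10\right) - 1\right) = -6 - 41 = -47$)
$\left(V - 1210\right) + q{\left(Z{\left(3,6 \right)},-41 \right)} = \left(-47 - 1210\right) - 10 = -1257 - 10 = -1267$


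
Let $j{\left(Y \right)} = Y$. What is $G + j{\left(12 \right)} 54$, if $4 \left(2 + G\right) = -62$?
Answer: $\frac{1261}{2} \approx 630.5$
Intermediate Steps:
$G = - \frac{35}{2}$ ($G = -2 + \frac{1}{4} \left(-62\right) = -2 - \frac{31}{2} = - \frac{35}{2} \approx -17.5$)
$G + j{\left(12 \right)} 54 = - \frac{35}{2} + 12 \cdot 54 = - \frac{35}{2} + 648 = \frac{1261}{2}$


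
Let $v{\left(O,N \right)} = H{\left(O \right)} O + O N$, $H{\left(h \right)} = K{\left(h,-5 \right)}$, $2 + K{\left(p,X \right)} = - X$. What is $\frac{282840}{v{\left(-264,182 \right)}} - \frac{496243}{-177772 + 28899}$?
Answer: $- \frac{148922760}{60591311} \approx -2.4578$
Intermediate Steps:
$K{\left(p,X \right)} = -2 - X$
$H{\left(h \right)} = 3$ ($H{\left(h \right)} = -2 - -5 = -2 + 5 = 3$)
$v{\left(O,N \right)} = 3 O + N O$ ($v{\left(O,N \right)} = 3 O + O N = 3 O + N O$)
$\frac{282840}{v{\left(-264,182 \right)}} - \frac{496243}{-177772 + 28899} = \frac{282840}{\left(-264\right) \left(3 + 182\right)} - \frac{496243}{-177772 + 28899} = \frac{282840}{\left(-264\right) 185} - \frac{496243}{-148873} = \frac{282840}{-48840} - - \frac{496243}{148873} = 282840 \left(- \frac{1}{48840}\right) + \frac{496243}{148873} = - \frac{2357}{407} + \frac{496243}{148873} = - \frac{148922760}{60591311}$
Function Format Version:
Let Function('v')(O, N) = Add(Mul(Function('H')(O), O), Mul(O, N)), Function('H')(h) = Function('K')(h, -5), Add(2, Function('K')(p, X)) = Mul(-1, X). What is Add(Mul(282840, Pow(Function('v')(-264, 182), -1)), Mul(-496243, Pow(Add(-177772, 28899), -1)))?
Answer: Rational(-148922760, 60591311) ≈ -2.4578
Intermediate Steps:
Function('K')(p, X) = Add(-2, Mul(-1, X))
Function('H')(h) = 3 (Function('H')(h) = Add(-2, Mul(-1, -5)) = Add(-2, 5) = 3)
Function('v')(O, N) = Add(Mul(3, O), Mul(N, O)) (Function('v')(O, N) = Add(Mul(3, O), Mul(O, N)) = Add(Mul(3, O), Mul(N, O)))
Add(Mul(282840, Pow(Function('v')(-264, 182), -1)), Mul(-496243, Pow(Add(-177772, 28899), -1))) = Add(Mul(282840, Pow(Mul(-264, Add(3, 182)), -1)), Mul(-496243, Pow(Add(-177772, 28899), -1))) = Add(Mul(282840, Pow(Mul(-264, 185), -1)), Mul(-496243, Pow(-148873, -1))) = Add(Mul(282840, Pow(-48840, -1)), Mul(-496243, Rational(-1, 148873))) = Add(Mul(282840, Rational(-1, 48840)), Rational(496243, 148873)) = Add(Rational(-2357, 407), Rational(496243, 148873)) = Rational(-148922760, 60591311)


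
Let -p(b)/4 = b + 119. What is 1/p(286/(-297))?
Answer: -27/12748 ≈ -0.0021180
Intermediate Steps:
p(b) = -476 - 4*b (p(b) = -4*(b + 119) = -4*(119 + b) = -476 - 4*b)
1/p(286/(-297)) = 1/(-476 - 1144/(-297)) = 1/(-476 - 1144*(-1)/297) = 1/(-476 - 4*(-26/27)) = 1/(-476 + 104/27) = 1/(-12748/27) = -27/12748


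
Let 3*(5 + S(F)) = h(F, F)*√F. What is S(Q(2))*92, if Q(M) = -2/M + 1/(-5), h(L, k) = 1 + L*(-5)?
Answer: -460 + 644*I*√30/15 ≈ -460.0 + 235.16*I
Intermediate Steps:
h(L, k) = 1 - 5*L
Q(M) = -⅕ - 2/M (Q(M) = -2/M + 1*(-⅕) = -2/M - ⅕ = -⅕ - 2/M)
S(F) = -5 + √F*(1 - 5*F)/3 (S(F) = -5 + ((1 - 5*F)*√F)/3 = -5 + (√F*(1 - 5*F))/3 = -5 + √F*(1 - 5*F)/3)
S(Q(2))*92 = (-5 + √((⅕)*(-10 - 1*2)/2)*(1 - (-10 - 1*2)/2)/3)*92 = (-5 + √((⅕)*(½)*(-10 - 2))*(1 - (-10 - 2)/2)/3)*92 = (-5 + √((⅕)*(½)*(-12))*(1 - (-12)/2)/3)*92 = (-5 + √(-6/5)*(1 - 5*(-6/5))/3)*92 = (-5 + (I*√30/5)*(1 + 6)/3)*92 = (-5 + (⅓)*(I*√30/5)*7)*92 = (-5 + 7*I*√30/15)*92 = -460 + 644*I*√30/15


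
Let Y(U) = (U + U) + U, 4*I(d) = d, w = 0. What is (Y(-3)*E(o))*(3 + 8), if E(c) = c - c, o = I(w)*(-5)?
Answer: 0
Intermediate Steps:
I(d) = d/4
o = 0 (o = ((1/4)*0)*(-5) = 0*(-5) = 0)
Y(U) = 3*U (Y(U) = 2*U + U = 3*U)
E(c) = 0
(Y(-3)*E(o))*(3 + 8) = ((3*(-3))*0)*(3 + 8) = -9*0*11 = 0*11 = 0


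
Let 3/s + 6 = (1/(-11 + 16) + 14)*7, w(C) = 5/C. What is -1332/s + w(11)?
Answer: -2280803/55 ≈ -41469.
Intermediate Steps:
s = 15/467 (s = 3/(-6 + (1/(-11 + 16) + 14)*7) = 3/(-6 + (1/5 + 14)*7) = 3/(-6 + (⅕ + 14)*7) = 3/(-6 + (71/5)*7) = 3/(-6 + 497/5) = 3/(467/5) = 3*(5/467) = 15/467 ≈ 0.032120)
-1332/s + w(11) = -1332/(15/467) + 5/11 = (467/15)*(-1332) + 5*(1/11) = -207348/5 + 5/11 = -2280803/55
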